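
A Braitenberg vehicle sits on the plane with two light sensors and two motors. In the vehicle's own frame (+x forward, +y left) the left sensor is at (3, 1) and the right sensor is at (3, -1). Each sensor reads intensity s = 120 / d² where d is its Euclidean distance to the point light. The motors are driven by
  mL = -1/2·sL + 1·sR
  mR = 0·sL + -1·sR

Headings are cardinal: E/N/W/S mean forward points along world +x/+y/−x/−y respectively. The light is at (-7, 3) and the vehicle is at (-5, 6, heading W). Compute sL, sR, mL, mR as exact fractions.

24 120/17 -84/17 -120/17

left sensor world pos  = (-8, 5); dL² = 5
right sensor world pos = (-8, 7); dR² = 17
sL = 120/5 = 24
sR = 120/17 = 120/17
mL = -1/2·sL + 1·sR = -84/17
mR = 0·sL + -1·sR = -120/17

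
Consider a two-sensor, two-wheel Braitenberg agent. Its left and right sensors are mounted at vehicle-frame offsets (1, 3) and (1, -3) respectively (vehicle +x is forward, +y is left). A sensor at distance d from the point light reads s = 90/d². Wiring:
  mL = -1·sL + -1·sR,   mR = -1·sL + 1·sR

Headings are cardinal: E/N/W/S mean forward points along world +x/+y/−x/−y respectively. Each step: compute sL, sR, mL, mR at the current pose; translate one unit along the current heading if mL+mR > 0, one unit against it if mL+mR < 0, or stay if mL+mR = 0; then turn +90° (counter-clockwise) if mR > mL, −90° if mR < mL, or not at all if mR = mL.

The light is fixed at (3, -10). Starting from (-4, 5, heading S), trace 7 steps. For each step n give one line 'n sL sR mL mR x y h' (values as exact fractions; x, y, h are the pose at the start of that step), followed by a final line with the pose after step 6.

0 45/106 45/148 -5715/7844 -945/7844 -4 5 S
1 90/397 18/41 -10836/16277 3456/16277 -4 6 E
2 9/41 45/157 -3258/6437 432/6437 -5 6 N
3 2/5 2/9 -28/45 -8/45 -5 5 W
4 45/106 45/148 -5715/7844 -945/7844 -4 5 S
5 90/397 18/41 -10836/16277 3456/16277 -4 6 E
6 9/41 45/157 -3258/6437 432/6437 -5 6 N
final -5 5 W

n=0: pose=(-4,5,S); sL=45/106, sR=45/148; mL=-5715/7844, mR=-945/7844; mL+mR=-45/53 → advance -1; mR−mL=45/74 → turn +1·90°
n=1: pose=(-4,6,E); sL=90/397, sR=18/41; mL=-10836/16277, mR=3456/16277; mL+mR=-180/397 → advance -1; mR−mL=36/41 → turn +1·90°
n=2: pose=(-5,6,N); sL=9/41, sR=45/157; mL=-3258/6437, mR=432/6437; mL+mR=-18/41 → advance -1; mR−mL=90/157 → turn +1·90°
n=3: pose=(-5,5,W); sL=2/5, sR=2/9; mL=-28/45, mR=-8/45; mL+mR=-4/5 → advance -1; mR−mL=4/9 → turn +1·90°
n=4: pose=(-4,5,S); sL=45/106, sR=45/148; mL=-5715/7844, mR=-945/7844; mL+mR=-45/53 → advance -1; mR−mL=45/74 → turn +1·90°
n=5: pose=(-4,6,E); sL=90/397, sR=18/41; mL=-10836/16277, mR=3456/16277; mL+mR=-180/397 → advance -1; mR−mL=36/41 → turn +1·90°
n=6: pose=(-5,6,N); sL=9/41, sR=45/157; mL=-3258/6437, mR=432/6437; mL+mR=-18/41 → advance -1; mR−mL=90/157 → turn +1·90°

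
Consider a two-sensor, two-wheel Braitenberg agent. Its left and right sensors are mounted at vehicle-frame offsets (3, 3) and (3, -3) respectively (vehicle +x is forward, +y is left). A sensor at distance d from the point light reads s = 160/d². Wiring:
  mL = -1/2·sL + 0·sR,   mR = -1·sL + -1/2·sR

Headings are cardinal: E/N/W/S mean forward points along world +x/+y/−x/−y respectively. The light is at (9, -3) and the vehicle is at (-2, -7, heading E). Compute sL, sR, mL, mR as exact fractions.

left sensor world pos  = (1, -4); dL² = 65
right sensor world pos = (1, -10); dR² = 113
sL = 160/65 = 32/13
sR = 160/113 = 160/113
mL = -1/2·sL + 0·sR = -16/13
mR = -1·sL + -1/2·sR = -4656/1469

32/13 160/113 -16/13 -4656/1469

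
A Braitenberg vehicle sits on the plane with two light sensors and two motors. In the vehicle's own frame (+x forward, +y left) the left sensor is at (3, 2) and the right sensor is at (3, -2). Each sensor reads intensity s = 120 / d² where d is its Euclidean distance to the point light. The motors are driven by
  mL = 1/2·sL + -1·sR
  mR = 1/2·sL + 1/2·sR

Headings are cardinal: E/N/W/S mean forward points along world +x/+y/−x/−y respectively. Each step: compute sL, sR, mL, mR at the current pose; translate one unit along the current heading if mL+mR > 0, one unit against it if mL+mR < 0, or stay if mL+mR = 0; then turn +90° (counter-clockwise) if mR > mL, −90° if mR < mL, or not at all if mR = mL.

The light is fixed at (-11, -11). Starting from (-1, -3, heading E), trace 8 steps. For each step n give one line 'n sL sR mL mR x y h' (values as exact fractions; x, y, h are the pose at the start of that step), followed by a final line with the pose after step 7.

n=0: pose=(-1,-3,E); sL=120/269, sR=24/41; mL=-3996/11029, mR=5688/11029; mL+mR=1692/11029 → advance +1; mR−mL=36/41 → turn +1·90°
n=1: pose=(0,-3,N); sL=60/101, sR=12/29; mL=-342/2929, mR=1476/2929; mL+mR=1134/2929 → advance +1; mR−mL=18/29 → turn +1·90°
n=2: pose=(0,-2,W); sL=120/113, sR=24/37; mL=-492/4181, mR=3576/4181; mL+mR=3084/4181 → advance +1; mR−mL=36/37 → turn +1·90°
n=3: pose=(-1,-2,S); sL=2/3, sR=6/5; mL=-13/15, mR=14/15; mL+mR=1/15 → advance +1; mR−mL=9/5 → turn +1·90°
n=4: pose=(-1,-3,E); sL=120/269, sR=24/41; mL=-3996/11029, mR=5688/11029; mL+mR=1692/11029 → advance +1; mR−mL=36/41 → turn +1·90°
n=5: pose=(0,-3,N); sL=60/101, sR=12/29; mL=-342/2929, mR=1476/2929; mL+mR=1134/2929 → advance +1; mR−mL=18/29 → turn +1·90°
n=6: pose=(0,-2,W); sL=120/113, sR=24/37; mL=-492/4181, mR=3576/4181; mL+mR=3084/4181 → advance +1; mR−mL=36/37 → turn +1·90°
n=7: pose=(-1,-2,S); sL=2/3, sR=6/5; mL=-13/15, mR=14/15; mL+mR=1/15 → advance +1; mR−mL=9/5 → turn +1·90°

0 120/269 24/41 -3996/11029 5688/11029 -1 -3 E
1 60/101 12/29 -342/2929 1476/2929 0 -3 N
2 120/113 24/37 -492/4181 3576/4181 0 -2 W
3 2/3 6/5 -13/15 14/15 -1 -2 S
4 120/269 24/41 -3996/11029 5688/11029 -1 -3 E
5 60/101 12/29 -342/2929 1476/2929 0 -3 N
6 120/113 24/37 -492/4181 3576/4181 0 -2 W
7 2/3 6/5 -13/15 14/15 -1 -2 S
final -1 -3 E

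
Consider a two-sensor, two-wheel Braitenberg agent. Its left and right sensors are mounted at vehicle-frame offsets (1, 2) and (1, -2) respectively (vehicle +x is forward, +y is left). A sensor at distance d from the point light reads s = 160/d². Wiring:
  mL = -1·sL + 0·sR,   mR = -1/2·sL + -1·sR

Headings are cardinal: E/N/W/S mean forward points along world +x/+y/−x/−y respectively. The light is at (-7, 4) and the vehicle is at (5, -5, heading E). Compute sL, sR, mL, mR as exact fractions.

80/109 16/29 -80/109 -2904/3161

left sensor world pos  = (6, -3); dL² = 218
right sensor world pos = (6, -7); dR² = 290
sL = 160/218 = 80/109
sR = 160/290 = 16/29
mL = -1·sL + 0·sR = -80/109
mR = -1/2·sL + -1·sR = -2904/3161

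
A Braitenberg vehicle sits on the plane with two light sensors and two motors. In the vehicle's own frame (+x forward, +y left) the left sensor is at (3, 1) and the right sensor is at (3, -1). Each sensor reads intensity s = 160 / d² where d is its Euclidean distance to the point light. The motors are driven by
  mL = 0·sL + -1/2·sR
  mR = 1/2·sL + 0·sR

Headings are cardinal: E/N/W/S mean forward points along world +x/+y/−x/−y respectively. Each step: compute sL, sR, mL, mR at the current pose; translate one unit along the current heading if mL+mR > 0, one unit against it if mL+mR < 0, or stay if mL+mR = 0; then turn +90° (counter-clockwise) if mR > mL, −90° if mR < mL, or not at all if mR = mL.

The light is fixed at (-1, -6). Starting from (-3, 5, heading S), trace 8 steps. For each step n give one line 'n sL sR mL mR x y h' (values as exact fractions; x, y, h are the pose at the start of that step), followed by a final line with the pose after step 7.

0 32/13 160/73 -80/73 16/13 -3 5 S
1 80/61 80/41 -40/41 40/61 -3 4 E
2 32/37 160/173 -80/173 16/37 -4 4 N
3 8/5 20/17 -10/17 4/5 -4 3 W
4 32/9 160/61 -80/61 16/9 -5 3 S
5 80/41 16/5 -8/5 40/41 -5 2 E
6 160/157 160/137 -80/137 80/157 -6 2 N
7 8/5 5/4 -5/8 4/5 -6 1 W
final -7 1 S

n=0: pose=(-3,5,S); sL=32/13, sR=160/73; mL=-80/73, mR=16/13; mL+mR=128/949 → advance +1; mR−mL=2208/949 → turn +1·90°
n=1: pose=(-3,4,E); sL=80/61, sR=80/41; mL=-40/41, mR=40/61; mL+mR=-800/2501 → advance -1; mR−mL=4080/2501 → turn +1·90°
n=2: pose=(-4,4,N); sL=32/37, sR=160/173; mL=-80/173, mR=16/37; mL+mR=-192/6401 → advance -1; mR−mL=5728/6401 → turn +1·90°
n=3: pose=(-4,3,W); sL=8/5, sR=20/17; mL=-10/17, mR=4/5; mL+mR=18/85 → advance +1; mR−mL=118/85 → turn +1·90°
n=4: pose=(-5,3,S); sL=32/9, sR=160/61; mL=-80/61, mR=16/9; mL+mR=256/549 → advance +1; mR−mL=1696/549 → turn +1·90°
n=5: pose=(-5,2,E); sL=80/41, sR=16/5; mL=-8/5, mR=40/41; mL+mR=-128/205 → advance -1; mR−mL=528/205 → turn +1·90°
n=6: pose=(-6,2,N); sL=160/157, sR=160/137; mL=-80/137, mR=80/157; mL+mR=-1600/21509 → advance -1; mR−mL=23520/21509 → turn +1·90°
n=7: pose=(-6,1,W); sL=8/5, sR=5/4; mL=-5/8, mR=4/5; mL+mR=7/40 → advance +1; mR−mL=57/40 → turn +1·90°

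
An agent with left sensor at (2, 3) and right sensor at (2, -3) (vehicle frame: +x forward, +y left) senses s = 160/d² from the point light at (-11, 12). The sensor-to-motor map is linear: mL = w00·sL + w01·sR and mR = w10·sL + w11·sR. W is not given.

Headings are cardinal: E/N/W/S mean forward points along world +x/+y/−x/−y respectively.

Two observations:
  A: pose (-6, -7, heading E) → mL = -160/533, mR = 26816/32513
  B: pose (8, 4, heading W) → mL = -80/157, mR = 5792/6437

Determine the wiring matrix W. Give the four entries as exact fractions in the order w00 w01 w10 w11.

obs A: pose=(-6,-7,E) → sL=32/61, sR=160/533, mL=-160/533, mR=26816/32513
obs B: pose=(8,4,W) → sL=16/41, sR=80/157, mL=-80/157, mR=5792/6437
sensor matrix S = [[32/61, 160/533], [16/41, 80/157]]; det S = 31426560/209286181
solve [mL_A; mL_B] = S·[w00; w01] and [mR_A; mR_B] = S·[w10; w11]:
  w00 = 0, w01 = -1, w10 = 1, w11 = 1

0 -1 1 1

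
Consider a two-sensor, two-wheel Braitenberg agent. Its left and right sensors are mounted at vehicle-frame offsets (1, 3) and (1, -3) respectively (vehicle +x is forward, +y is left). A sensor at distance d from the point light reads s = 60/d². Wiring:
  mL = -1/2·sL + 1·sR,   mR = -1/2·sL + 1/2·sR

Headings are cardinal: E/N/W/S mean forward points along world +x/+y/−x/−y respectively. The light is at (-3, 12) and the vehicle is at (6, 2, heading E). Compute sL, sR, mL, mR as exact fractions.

60/149 60/269 870/40081 -3600/40081

left sensor world pos  = (7, 5); dL² = 149
right sensor world pos = (7, -1); dR² = 269
sL = 60/149 = 60/149
sR = 60/269 = 60/269
mL = -1/2·sL + 1·sR = 870/40081
mR = -1/2·sL + 1/2·sR = -3600/40081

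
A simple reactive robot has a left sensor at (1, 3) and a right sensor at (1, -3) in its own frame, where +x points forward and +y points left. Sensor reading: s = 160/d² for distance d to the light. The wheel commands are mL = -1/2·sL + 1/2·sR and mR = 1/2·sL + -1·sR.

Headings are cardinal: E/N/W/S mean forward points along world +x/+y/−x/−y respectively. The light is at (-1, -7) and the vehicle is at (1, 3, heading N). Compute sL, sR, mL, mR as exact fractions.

left sensor world pos  = (-2, 4); dL² = 122
right sensor world pos = (4, 4); dR² = 146
sL = 160/122 = 80/61
sR = 160/146 = 80/73
mL = -1/2·sL + 1/2·sR = -480/4453
mR = 1/2·sL + -1·sR = -1960/4453

80/61 80/73 -480/4453 -1960/4453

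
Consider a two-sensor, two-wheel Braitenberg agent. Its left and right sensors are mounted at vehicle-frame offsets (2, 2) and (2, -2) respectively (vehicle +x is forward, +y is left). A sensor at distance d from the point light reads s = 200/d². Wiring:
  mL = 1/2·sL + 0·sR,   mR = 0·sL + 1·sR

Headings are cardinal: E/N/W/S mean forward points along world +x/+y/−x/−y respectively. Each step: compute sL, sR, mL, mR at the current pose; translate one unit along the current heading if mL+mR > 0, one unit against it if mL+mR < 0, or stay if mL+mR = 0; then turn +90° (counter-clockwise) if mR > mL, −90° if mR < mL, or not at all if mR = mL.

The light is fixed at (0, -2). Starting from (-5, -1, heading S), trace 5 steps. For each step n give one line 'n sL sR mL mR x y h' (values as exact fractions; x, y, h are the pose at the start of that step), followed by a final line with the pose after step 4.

0 20 4 10 4 -5 -1 S
1 200/53 200/53 100/53 200/53 -5 -2 W
2 10 50/17 5 50/17 -6 -2 S
3 200/73 40/13 100/73 40/13 -6 -3 W
4 100/17 20/9 50/17 20/9 -7 -3 S
final -7 -4 W

n=0: pose=(-5,-1,S); sL=20, sR=4; mL=10, mR=4; mL+mR=14 → advance +1; mR−mL=-6 → turn -1·90°
n=1: pose=(-5,-2,W); sL=200/53, sR=200/53; mL=100/53, mR=200/53; mL+mR=300/53 → advance +1; mR−mL=100/53 → turn +1·90°
n=2: pose=(-6,-2,S); sL=10, sR=50/17; mL=5, mR=50/17; mL+mR=135/17 → advance +1; mR−mL=-35/17 → turn -1·90°
n=3: pose=(-6,-3,W); sL=200/73, sR=40/13; mL=100/73, mR=40/13; mL+mR=4220/949 → advance +1; mR−mL=1620/949 → turn +1·90°
n=4: pose=(-7,-3,S); sL=100/17, sR=20/9; mL=50/17, mR=20/9; mL+mR=790/153 → advance +1; mR−mL=-110/153 → turn -1·90°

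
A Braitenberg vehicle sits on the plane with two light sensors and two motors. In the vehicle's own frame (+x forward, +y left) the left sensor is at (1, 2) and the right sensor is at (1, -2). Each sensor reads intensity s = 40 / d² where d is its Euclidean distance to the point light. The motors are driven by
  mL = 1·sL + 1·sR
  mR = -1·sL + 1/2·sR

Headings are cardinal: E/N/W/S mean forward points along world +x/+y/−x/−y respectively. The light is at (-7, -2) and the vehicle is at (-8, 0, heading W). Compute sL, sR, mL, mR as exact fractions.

10 2 12 -9

left sensor world pos  = (-9, -2); dL² = 4
right sensor world pos = (-9, 2); dR² = 20
sL = 40/4 = 10
sR = 40/20 = 2
mL = 1·sL + 1·sR = 12
mR = -1·sL + 1/2·sR = -9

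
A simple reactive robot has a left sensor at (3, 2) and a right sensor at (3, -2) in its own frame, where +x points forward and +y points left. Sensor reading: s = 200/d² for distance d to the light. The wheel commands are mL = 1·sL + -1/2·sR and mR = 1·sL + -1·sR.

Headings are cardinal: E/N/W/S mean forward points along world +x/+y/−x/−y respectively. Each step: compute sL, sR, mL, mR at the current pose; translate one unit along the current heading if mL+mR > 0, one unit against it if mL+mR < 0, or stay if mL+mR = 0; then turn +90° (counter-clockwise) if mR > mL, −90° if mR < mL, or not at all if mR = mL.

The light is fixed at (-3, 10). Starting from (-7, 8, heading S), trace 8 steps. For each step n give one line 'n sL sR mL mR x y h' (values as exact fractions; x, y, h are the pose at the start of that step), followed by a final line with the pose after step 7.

n=0: pose=(-7,8,S); sL=200/29, sR=200/61; mL=9300/1769, mR=6400/1769; mL+mR=15700/1769 → advance +1; mR−mL=-100/61 → turn -1·90°
n=1: pose=(-7,7,W); sL=100/37, sR=4; mL=26/37, mR=-48/37; mL+mR=-22/37 → advance -1; mR−mL=-2 → turn -1·90°
n=2: pose=(-6,7,N); sL=8, sR=200; mL=-92, mR=-192; mL+mR=-284 → advance -1; mR−mL=-100 → turn -1·90°
n=3: pose=(-6,6,E); sL=50, sR=50/9; mL=425/9, mR=400/9; mL+mR=275/3 → advance +1; mR−mL=-25/9 → turn -1·90°
n=4: pose=(-5,6,S); sL=200/49, sR=40/13; mL=1620/637, mR=640/637; mL+mR=2260/637 → advance +1; mR−mL=-20/13 → turn -1·90°
n=5: pose=(-5,5,W); sL=100/37, sR=100/17; mL=-150/629, mR=-2000/629; mL+mR=-2150/629 → advance -1; mR−mL=-50/17 → turn -1·90°
n=6: pose=(-4,5,N); sL=200/13, sR=40; mL=-60/13, mR=-320/13; mL+mR=-380/13 → advance -1; mR−mL=-20 → turn -1·90°
n=7: pose=(-4,4,E); sL=10, sR=50/17; mL=145/17, mR=120/17; mL+mR=265/17 → advance +1; mR−mL=-25/17 → turn -1·90°

0 200/29 200/61 9300/1769 6400/1769 -7 8 S
1 100/37 4 26/37 -48/37 -7 7 W
2 8 200 -92 -192 -6 7 N
3 50 50/9 425/9 400/9 -6 6 E
4 200/49 40/13 1620/637 640/637 -5 6 S
5 100/37 100/17 -150/629 -2000/629 -5 5 W
6 200/13 40 -60/13 -320/13 -4 5 N
7 10 50/17 145/17 120/17 -4 4 E
final -3 4 S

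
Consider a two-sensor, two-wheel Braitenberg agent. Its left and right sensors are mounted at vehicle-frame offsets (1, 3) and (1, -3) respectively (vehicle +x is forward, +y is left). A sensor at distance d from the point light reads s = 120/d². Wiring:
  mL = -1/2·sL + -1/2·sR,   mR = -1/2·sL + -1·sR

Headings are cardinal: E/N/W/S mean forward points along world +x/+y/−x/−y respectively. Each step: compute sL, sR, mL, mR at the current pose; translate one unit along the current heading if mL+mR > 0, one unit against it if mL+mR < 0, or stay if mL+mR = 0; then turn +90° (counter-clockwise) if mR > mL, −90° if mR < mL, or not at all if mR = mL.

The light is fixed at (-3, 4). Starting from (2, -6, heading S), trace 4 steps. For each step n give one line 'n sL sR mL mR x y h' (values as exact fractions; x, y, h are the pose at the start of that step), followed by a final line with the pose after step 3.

n=0: pose=(2,-6,S); sL=24/37, sR=24/25; mL=-744/925, mR=-1188/925; mL+mR=-1932/925 → advance -1; mR−mL=-12/25 → turn -1·90°
n=1: pose=(2,-5,W); sL=3/4, sR=30/13; mL=-159/104, mR=-279/104; mL+mR=-219/52 → advance -1; mR−mL=-15/13 → turn -1·90°
n=2: pose=(3,-5,N); sL=120/73, sR=24/29; mL=-2616/2117, mR=-3492/2117; mL+mR=-6108/2117 → advance -1; mR−mL=-12/29 → turn -1·90°
n=3: pose=(3,-6,E); sL=60/49, sR=60/109; mL=-4740/5341, mR=-6210/5341; mL+mR=-10950/5341 → advance -1; mR−mL=-30/109 → turn -1·90°

0 24/37 24/25 -744/925 -1188/925 2 -6 S
1 3/4 30/13 -159/104 -279/104 2 -5 W
2 120/73 24/29 -2616/2117 -3492/2117 3 -5 N
3 60/49 60/109 -4740/5341 -6210/5341 3 -6 E
final 2 -6 S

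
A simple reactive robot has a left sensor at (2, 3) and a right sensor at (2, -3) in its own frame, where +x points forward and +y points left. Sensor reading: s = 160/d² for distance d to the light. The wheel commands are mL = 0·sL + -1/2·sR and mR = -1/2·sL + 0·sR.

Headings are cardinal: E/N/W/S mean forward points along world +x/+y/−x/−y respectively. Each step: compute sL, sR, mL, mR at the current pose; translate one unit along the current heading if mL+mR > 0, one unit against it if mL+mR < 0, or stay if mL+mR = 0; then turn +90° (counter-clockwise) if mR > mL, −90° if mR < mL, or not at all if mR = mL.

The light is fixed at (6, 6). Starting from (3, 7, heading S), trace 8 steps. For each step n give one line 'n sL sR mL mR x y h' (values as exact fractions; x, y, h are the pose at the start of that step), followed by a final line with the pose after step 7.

n=0: pose=(3,7,S); sL=160, sR=160/37; mL=-80/37, mR=-80; mL+mR=-3040/37 → advance -1; mR−mL=-2880/37 → turn -1·90°
n=1: pose=(3,8,W); sL=80/13, sR=16/5; mL=-8/5, mR=-40/13; mL+mR=-304/65 → advance -1; mR−mL=-96/65 → turn -1·90°
n=2: pose=(4,8,N); sL=160/41, sR=160/17; mL=-80/17, mR=-80/41; mL+mR=-4640/697 → advance -1; mR−mL=1920/697 → turn +1·90°
n=3: pose=(4,7,W); sL=8, sR=5; mL=-5/2, mR=-4; mL+mR=-13/2 → advance -1; mR−mL=-3/2 → turn -1·90°
n=4: pose=(5,7,N); sL=32/5, sR=160/13; mL=-80/13, mR=-16/5; mL+mR=-608/65 → advance -1; mR−mL=192/65 → turn +1·90°
n=5: pose=(5,6,W); sL=80/9, sR=80/9; mL=-40/9, mR=-40/9; mL+mR=-80/9 → advance -1; mR−mL=0 → turn +0·90°
n=6: pose=(6,6,W); sL=160/13, sR=160/13; mL=-80/13, mR=-80/13; mL+mR=-160/13 → advance -1; mR−mL=0 → turn +0·90°
n=7: pose=(7,6,W); sL=16, sR=16; mL=-8, mR=-8; mL+mR=-16 → advance -1; mR−mL=0 → turn +0·90°

0 160 160/37 -80/37 -80 3 7 S
1 80/13 16/5 -8/5 -40/13 3 8 W
2 160/41 160/17 -80/17 -80/41 4 8 N
3 8 5 -5/2 -4 4 7 W
4 32/5 160/13 -80/13 -16/5 5 7 N
5 80/9 80/9 -40/9 -40/9 5 6 W
6 160/13 160/13 -80/13 -80/13 6 6 W
7 16 16 -8 -8 7 6 W
final 8 6 W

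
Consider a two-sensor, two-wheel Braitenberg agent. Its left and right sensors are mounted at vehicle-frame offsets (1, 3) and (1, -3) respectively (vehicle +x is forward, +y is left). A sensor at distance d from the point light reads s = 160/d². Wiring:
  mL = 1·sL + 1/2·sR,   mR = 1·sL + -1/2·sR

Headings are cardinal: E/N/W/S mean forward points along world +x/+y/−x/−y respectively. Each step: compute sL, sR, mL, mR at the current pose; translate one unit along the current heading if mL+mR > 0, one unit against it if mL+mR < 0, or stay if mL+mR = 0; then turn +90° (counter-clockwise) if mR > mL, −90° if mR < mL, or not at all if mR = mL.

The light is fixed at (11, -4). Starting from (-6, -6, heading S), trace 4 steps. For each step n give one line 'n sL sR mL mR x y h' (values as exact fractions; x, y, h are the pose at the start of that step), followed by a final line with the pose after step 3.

n=0: pose=(-6,-6,S); sL=32/41, sR=160/409; mL=16368/16769, mR=9808/16769; mL+mR=64/41 → advance +1; mR−mL=-160/409 → turn -1·90°
n=1: pose=(-6,-7,W); sL=4/9, sR=40/81; mL=56/81, mR=16/81; mL+mR=8/9 → advance +1; mR−mL=-40/81 → turn -1·90°
n=2: pose=(-7,-7,N); sL=32/89, sR=160/229; mL=14448/20381, mR=208/20381; mL+mR=64/89 → advance +1; mR−mL=-160/229 → turn -1·90°
n=3: pose=(-7,-6,E); sL=16/29, sR=80/157; mL=3672/4553, mR=1352/4553; mL+mR=32/29 → advance +1; mR−mL=-80/157 → turn -1·90°

0 32/41 160/409 16368/16769 9808/16769 -6 -6 S
1 4/9 40/81 56/81 16/81 -6 -7 W
2 32/89 160/229 14448/20381 208/20381 -7 -7 N
3 16/29 80/157 3672/4553 1352/4553 -7 -6 E
final -6 -6 S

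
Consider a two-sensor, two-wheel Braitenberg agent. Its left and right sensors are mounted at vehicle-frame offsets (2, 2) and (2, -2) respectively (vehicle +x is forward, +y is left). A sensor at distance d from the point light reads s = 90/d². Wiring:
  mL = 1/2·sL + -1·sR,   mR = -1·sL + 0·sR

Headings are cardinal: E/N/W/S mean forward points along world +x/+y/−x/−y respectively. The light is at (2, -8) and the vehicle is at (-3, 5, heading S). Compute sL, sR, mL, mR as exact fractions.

9/13 9/17 -81/442 -9/13

left sensor world pos  = (-1, 3); dL² = 130
right sensor world pos = (-5, 3); dR² = 170
sL = 90/130 = 9/13
sR = 90/170 = 9/17
mL = 1/2·sL + -1·sR = -81/442
mR = -1·sL + 0·sR = -9/13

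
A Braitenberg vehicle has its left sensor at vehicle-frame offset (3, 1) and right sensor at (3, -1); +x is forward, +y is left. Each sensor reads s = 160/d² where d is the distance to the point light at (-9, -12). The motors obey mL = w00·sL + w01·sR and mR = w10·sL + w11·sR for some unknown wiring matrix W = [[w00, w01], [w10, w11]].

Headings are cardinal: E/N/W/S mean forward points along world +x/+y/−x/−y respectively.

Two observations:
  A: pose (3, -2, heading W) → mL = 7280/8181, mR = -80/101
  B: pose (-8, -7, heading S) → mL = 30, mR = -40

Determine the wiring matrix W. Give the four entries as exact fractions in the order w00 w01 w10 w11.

1/2 1/2 0 -1

obs A: pose=(3,-2,W) → sL=80/81, sR=80/101, mL=7280/8181, mR=-80/101
obs B: pose=(-8,-7,S) → sL=20, sR=40, mL=30, mR=-40
sensor matrix S = [[80/81, 80/101], [20, 40]]; det S = 193600/8181
solve [mL_A; mL_B] = S·[w00; w01] and [mR_A; mR_B] = S·[w10; w11]:
  w00 = 1/2, w01 = 1/2, w10 = 0, w11 = -1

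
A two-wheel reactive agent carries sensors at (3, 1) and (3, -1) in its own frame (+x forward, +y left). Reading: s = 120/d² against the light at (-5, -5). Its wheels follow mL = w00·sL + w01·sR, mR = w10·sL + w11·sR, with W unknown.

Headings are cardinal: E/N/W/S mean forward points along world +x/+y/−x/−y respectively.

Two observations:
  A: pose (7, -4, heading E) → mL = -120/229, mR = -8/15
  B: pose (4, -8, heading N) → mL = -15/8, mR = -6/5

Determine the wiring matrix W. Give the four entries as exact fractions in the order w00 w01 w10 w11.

obs A: pose=(7,-4,E) → sL=120/229, sR=8/15, mL=-120/229, mR=-8/15
obs B: pose=(4,-8,N) → sL=15/8, sR=6/5, mL=-15/8, mR=-6/5
sensor matrix S = [[120/229, 8/15], [15/8, 6/5]]; det S = -85/229
solve [mL_A; mL_B] = S·[w00; w01] and [mR_A; mR_B] = S·[w10; w11]:
  w00 = -1, w01 = 0, w10 = 0, w11 = -1

-1 0 0 -1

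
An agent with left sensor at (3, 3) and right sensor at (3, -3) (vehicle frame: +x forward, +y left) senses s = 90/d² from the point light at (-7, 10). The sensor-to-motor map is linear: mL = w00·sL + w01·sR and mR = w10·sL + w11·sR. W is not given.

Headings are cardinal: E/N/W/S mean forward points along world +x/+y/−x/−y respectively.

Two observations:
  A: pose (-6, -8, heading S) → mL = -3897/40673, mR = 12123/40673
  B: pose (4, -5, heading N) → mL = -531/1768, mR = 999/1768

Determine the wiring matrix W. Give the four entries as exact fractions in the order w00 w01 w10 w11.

-1 1/2 1 1/2

obs A: pose=(-6,-8,S) → sL=90/457, sR=18/89, mL=-3897/40673, mR=12123/40673
obs B: pose=(4,-5,N) → sL=45/104, sR=9/34, mL=-531/1768, mR=999/1768
sensor matrix S = [[90/457, 18/89], [45/104, 9/34]]; det S = -1272105/35954932
solve [mL_A; mL_B] = S·[w00; w01] and [mR_A; mR_B] = S·[w10; w11]:
  w00 = -1, w01 = 1/2, w10 = 1, w11 = 1/2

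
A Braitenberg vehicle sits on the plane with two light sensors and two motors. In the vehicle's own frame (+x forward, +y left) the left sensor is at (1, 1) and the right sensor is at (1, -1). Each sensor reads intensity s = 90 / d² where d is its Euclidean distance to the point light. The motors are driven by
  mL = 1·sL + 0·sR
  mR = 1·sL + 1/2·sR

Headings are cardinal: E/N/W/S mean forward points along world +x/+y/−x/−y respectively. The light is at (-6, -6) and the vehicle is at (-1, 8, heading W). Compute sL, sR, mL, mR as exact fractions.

18/37 90/241 18/37 6003/8917

left sensor world pos  = (-2, 7); dL² = 185
right sensor world pos = (-2, 9); dR² = 241
sL = 90/185 = 18/37
sR = 90/241 = 90/241
mL = 1·sL + 0·sR = 18/37
mR = 1·sL + 1/2·sR = 6003/8917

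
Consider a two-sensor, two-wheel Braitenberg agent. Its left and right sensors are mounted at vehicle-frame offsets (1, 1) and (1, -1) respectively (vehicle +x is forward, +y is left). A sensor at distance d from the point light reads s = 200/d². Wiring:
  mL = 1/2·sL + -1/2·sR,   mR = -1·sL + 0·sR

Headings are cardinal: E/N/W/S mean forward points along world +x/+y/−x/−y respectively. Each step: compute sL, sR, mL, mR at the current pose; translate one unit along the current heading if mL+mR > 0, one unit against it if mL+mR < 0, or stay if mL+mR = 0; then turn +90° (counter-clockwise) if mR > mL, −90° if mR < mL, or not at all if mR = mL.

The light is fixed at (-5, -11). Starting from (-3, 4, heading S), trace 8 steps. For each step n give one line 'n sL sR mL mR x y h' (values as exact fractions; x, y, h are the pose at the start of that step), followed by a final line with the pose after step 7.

n=0: pose=(-3,4,S); sL=40/41, sR=200/197; mL=-160/8077, mR=-40/41; mL+mR=-8040/8077 → advance -1; mR−mL=-7720/8077 → turn -1·90°
n=1: pose=(-3,5,W); sL=100/113, sR=20/29; mL=320/3277, mR=-100/113; mL+mR=-2580/3277 → advance -1; mR−mL=-3220/3277 → turn -1·90°
n=2: pose=(-2,5,N); sL=200/293, sR=40/61; mL=240/17873, mR=-200/293; mL+mR=-11960/17873 → advance -1; mR−mL=-12440/17873 → turn -1·90°
n=3: pose=(-2,4,E); sL=25/34, sR=50/53; mL=-375/3604, mR=-25/34; mL+mR=-3025/3604 → advance -1; mR−mL=-2275/3604 → turn -1·90°
n=4: pose=(-3,4,S); sL=40/41, sR=200/197; mL=-160/8077, mR=-40/41; mL+mR=-8040/8077 → advance -1; mR−mL=-7720/8077 → turn -1·90°
n=5: pose=(-3,5,W); sL=100/113, sR=20/29; mL=320/3277, mR=-100/113; mL+mR=-2580/3277 → advance -1; mR−mL=-3220/3277 → turn -1·90°
n=6: pose=(-2,5,N); sL=200/293, sR=40/61; mL=240/17873, mR=-200/293; mL+mR=-11960/17873 → advance -1; mR−mL=-12440/17873 → turn -1·90°
n=7: pose=(-2,4,E); sL=25/34, sR=50/53; mL=-375/3604, mR=-25/34; mL+mR=-3025/3604 → advance -1; mR−mL=-2275/3604 → turn -1·90°

0 40/41 200/197 -160/8077 -40/41 -3 4 S
1 100/113 20/29 320/3277 -100/113 -3 5 W
2 200/293 40/61 240/17873 -200/293 -2 5 N
3 25/34 50/53 -375/3604 -25/34 -2 4 E
4 40/41 200/197 -160/8077 -40/41 -3 4 S
5 100/113 20/29 320/3277 -100/113 -3 5 W
6 200/293 40/61 240/17873 -200/293 -2 5 N
7 25/34 50/53 -375/3604 -25/34 -2 4 E
final -3 4 S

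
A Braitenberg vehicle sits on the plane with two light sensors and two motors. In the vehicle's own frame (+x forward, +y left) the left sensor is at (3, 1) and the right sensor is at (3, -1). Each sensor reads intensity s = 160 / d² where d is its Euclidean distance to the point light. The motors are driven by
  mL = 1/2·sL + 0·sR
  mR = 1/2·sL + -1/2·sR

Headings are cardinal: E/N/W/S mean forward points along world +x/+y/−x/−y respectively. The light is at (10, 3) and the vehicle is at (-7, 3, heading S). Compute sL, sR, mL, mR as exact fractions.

32/53 160/333 16/53 1088/17649

left sensor world pos  = (-6, 0); dL² = 265
right sensor world pos = (-8, 0); dR² = 333
sL = 160/265 = 32/53
sR = 160/333 = 160/333
mL = 1/2·sL + 0·sR = 16/53
mR = 1/2·sL + -1/2·sR = 1088/17649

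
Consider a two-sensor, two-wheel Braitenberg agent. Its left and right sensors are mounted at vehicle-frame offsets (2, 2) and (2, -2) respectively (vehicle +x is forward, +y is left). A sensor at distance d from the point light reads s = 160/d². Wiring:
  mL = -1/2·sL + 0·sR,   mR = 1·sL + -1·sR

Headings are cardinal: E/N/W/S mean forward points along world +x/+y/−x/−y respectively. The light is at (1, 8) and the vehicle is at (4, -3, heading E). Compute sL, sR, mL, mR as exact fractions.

80/53 80/97 -40/53 3520/5141

left sensor world pos  = (6, -1); dL² = 106
right sensor world pos = (6, -5); dR² = 194
sL = 160/106 = 80/53
sR = 160/194 = 80/97
mL = -1/2·sL + 0·sR = -40/53
mR = 1·sL + -1·sR = 3520/5141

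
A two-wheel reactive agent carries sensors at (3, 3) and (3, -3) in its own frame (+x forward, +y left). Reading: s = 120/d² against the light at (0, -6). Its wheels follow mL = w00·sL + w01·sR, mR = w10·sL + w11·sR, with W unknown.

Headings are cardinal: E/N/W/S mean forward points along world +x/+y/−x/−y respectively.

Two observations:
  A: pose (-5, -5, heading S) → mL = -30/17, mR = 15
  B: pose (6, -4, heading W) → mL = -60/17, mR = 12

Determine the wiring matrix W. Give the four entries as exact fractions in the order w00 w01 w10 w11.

obs A: pose=(-5,-5,S) → sL=15, sR=30/17, mL=-30/17, mR=15
obs B: pose=(6,-4,W) → sL=12, sR=60/17, mL=-60/17, mR=12
sensor matrix S = [[15, 30/17], [12, 60/17]]; det S = 540/17
solve [mL_A; mL_B] = S·[w00; w01] and [mR_A; mR_B] = S·[w10; w11]:
  w00 = 0, w01 = -1, w10 = 1, w11 = 0

0 -1 1 0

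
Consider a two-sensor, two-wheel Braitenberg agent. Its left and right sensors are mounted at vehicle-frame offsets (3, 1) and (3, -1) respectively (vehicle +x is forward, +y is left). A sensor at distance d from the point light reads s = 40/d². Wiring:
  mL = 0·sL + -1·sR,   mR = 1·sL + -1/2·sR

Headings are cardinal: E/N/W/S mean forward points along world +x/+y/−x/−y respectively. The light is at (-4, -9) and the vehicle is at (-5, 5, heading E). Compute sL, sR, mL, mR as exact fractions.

left sensor world pos  = (-2, 6); dL² = 229
right sensor world pos = (-2, 4); dR² = 173
sL = 40/229 = 40/229
sR = 40/173 = 40/173
mL = 0·sL + -1·sR = -40/173
mR = 1·sL + -1/2·sR = 2340/39617

40/229 40/173 -40/173 2340/39617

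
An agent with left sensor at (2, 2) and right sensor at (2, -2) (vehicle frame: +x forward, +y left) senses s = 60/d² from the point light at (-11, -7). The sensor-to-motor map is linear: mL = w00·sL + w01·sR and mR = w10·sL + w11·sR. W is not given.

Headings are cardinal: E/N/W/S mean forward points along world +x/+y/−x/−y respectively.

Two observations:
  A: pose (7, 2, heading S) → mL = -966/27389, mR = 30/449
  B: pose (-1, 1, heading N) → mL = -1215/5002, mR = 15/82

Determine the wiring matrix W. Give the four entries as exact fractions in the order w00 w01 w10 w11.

-1 1/2 1/2 0

obs A: pose=(7,2,S) → sL=60/449, sR=12/61, mL=-966/27389, mR=30/449
obs B: pose=(-1,1,N) → sL=15/41, sR=15/61, mL=-1215/5002, mR=15/82
sensor matrix S = [[60/449, 12/61], [15/41, 15/61]]; det S = -720/18409
solve [mL_A; mL_B] = S·[w00; w01] and [mR_A; mR_B] = S·[w10; w11]:
  w00 = -1, w01 = 1/2, w10 = 1/2, w11 = 0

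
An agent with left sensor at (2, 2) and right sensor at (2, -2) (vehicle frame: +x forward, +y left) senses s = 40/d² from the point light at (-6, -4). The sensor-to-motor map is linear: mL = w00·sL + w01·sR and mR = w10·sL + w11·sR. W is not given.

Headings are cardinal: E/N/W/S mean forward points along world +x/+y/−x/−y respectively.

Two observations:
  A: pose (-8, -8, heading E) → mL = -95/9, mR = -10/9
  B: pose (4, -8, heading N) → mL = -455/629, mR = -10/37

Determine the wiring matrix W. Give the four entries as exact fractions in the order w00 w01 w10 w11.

-1 -1/2 0 -1

obs A: pose=(-8,-8,E) → sL=10, sR=10/9, mL=-95/9, mR=-10/9
obs B: pose=(4,-8,N) → sL=10/17, sR=10/37, mL=-455/629, mR=-10/37
sensor matrix S = [[10, 10/9], [10/17, 10/37]]; det S = 11600/5661
solve [mL_A; mL_B] = S·[w00; w01] and [mR_A; mR_B] = S·[w10; w11]:
  w00 = -1, w01 = -1/2, w10 = 0, w11 = -1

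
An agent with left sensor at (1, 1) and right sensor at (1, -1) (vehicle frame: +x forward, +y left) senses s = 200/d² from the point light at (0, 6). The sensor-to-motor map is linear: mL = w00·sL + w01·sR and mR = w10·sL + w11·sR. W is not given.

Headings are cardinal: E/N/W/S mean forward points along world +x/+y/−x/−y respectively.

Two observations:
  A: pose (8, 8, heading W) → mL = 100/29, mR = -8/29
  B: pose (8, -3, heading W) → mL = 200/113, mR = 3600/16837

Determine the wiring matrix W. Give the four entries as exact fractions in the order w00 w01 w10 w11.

obs A: pose=(8,8,W) → sL=4, sR=100/29, mL=100/29, mR=-8/29
obs B: pose=(8,-3,W) → sL=200/149, sR=200/113, mL=200/113, mR=3600/16837
sensor matrix S = [[4, 100/29], [200/149, 200/113]]; det S = 1196800/488273
solve [mL_A; mL_B] = S·[w00; w01] and [mR_A; mR_B] = S·[w10; w11]:
  w00 = 0, w01 = 1, w10 = -1/2, w11 = 1/2

0 1 -1/2 1/2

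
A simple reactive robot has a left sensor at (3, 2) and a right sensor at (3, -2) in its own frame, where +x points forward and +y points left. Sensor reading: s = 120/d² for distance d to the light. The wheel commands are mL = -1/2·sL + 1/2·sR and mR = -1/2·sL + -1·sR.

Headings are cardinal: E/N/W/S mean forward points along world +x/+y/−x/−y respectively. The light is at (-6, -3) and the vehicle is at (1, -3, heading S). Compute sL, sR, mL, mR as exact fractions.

4/3 60/17 56/51 -214/51

left sensor world pos  = (3, -6); dL² = 90
right sensor world pos = (-1, -6); dR² = 34
sL = 120/90 = 4/3
sR = 120/34 = 60/17
mL = -1/2·sL + 1/2·sR = 56/51
mR = -1/2·sL + -1·sR = -214/51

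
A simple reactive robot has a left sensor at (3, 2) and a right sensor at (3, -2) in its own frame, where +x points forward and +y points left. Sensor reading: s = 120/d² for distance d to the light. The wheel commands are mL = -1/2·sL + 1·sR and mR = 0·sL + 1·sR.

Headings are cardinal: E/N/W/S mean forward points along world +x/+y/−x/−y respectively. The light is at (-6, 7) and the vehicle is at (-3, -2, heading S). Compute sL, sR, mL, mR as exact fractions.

120/169 24/29 2316/4901 24/29

left sensor world pos  = (-1, -5); dL² = 169
right sensor world pos = (-5, -5); dR² = 145
sL = 120/169 = 120/169
sR = 120/145 = 24/29
mL = -1/2·sL + 1·sR = 2316/4901
mR = 0·sL + 1·sR = 24/29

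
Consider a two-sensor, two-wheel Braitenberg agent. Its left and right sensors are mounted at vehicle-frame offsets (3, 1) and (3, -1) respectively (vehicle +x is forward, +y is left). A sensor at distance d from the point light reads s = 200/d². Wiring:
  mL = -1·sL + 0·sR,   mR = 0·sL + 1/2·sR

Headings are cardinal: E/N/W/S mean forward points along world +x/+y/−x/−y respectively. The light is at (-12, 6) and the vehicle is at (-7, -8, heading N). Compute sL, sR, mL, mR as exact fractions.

left sensor world pos  = (-8, -5); dL² = 137
right sensor world pos = (-6, -5); dR² = 157
sL = 200/137 = 200/137
sR = 200/157 = 200/157
mL = -1·sL + 0·sR = -200/137
mR = 0·sL + 1/2·sR = 100/157

200/137 200/157 -200/137 100/157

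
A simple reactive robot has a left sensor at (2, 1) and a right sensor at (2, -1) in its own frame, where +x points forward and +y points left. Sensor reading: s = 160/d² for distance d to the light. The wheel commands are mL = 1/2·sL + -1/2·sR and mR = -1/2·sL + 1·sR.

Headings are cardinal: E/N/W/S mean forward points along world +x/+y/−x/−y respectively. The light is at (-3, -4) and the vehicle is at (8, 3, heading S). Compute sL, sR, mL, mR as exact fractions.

left sensor world pos  = (9, 1); dL² = 169
right sensor world pos = (7, 1); dR² = 125
sL = 160/169 = 160/169
sR = 160/125 = 32/25
mL = 1/2·sL + -1/2·sR = -704/4225
mR = -1/2·sL + 1·sR = 3408/4225

160/169 32/25 -704/4225 3408/4225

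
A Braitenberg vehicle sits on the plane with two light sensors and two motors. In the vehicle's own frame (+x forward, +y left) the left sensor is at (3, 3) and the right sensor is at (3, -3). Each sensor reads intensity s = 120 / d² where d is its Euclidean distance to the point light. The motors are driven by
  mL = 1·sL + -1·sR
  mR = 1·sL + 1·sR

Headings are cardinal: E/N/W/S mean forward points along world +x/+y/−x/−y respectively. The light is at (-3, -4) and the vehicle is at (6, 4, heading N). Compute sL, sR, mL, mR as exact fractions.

left sensor world pos  = (3, 7); dL² = 157
right sensor world pos = (9, 7); dR² = 265
sL = 120/157 = 120/157
sR = 120/265 = 24/53
mL = 1·sL + -1·sR = 2592/8321
mR = 1·sL + 1·sR = 10128/8321

120/157 24/53 2592/8321 10128/8321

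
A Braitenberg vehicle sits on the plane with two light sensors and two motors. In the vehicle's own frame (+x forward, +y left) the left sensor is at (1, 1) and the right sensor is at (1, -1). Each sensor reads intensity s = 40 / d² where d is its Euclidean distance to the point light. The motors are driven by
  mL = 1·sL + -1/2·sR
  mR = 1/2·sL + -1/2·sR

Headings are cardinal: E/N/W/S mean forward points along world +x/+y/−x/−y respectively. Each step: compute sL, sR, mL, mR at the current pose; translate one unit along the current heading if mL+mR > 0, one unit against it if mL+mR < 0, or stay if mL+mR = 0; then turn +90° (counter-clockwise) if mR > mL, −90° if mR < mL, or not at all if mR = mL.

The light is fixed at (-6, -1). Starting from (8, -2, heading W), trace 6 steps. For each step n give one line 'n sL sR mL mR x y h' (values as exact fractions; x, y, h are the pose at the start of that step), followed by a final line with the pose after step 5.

0 40/173 40/169 3300/29237 -80/29237 8 -2 W
1 5/18 10/49 155/882 65/1764 7 -2 N
2 40/197 40/197 20/197 0 7 -1 E
3 20/113 4/17 114/1921 -56/1921 8 -1 S
4 40/173 40/169 3300/29237 -80/29237 8 -2 W
5 5/18 10/49 155/882 65/1764 7 -2 N
final 7 -1 E

n=0: pose=(8,-2,W); sL=40/173, sR=40/169; mL=3300/29237, mR=-80/29237; mL+mR=3220/29237 → advance +1; mR−mL=-20/173 → turn -1·90°
n=1: pose=(7,-2,N); sL=5/18, sR=10/49; mL=155/882, mR=65/1764; mL+mR=125/588 → advance +1; mR−mL=-5/36 → turn -1·90°
n=2: pose=(7,-1,E); sL=40/197, sR=40/197; mL=20/197, mR=0; mL+mR=20/197 → advance +1; mR−mL=-20/197 → turn -1·90°
n=3: pose=(8,-1,S); sL=20/113, sR=4/17; mL=114/1921, mR=-56/1921; mL+mR=58/1921 → advance +1; mR−mL=-10/113 → turn -1·90°
n=4: pose=(8,-2,W); sL=40/173, sR=40/169; mL=3300/29237, mR=-80/29237; mL+mR=3220/29237 → advance +1; mR−mL=-20/173 → turn -1·90°
n=5: pose=(7,-2,N); sL=5/18, sR=10/49; mL=155/882, mR=65/1764; mL+mR=125/588 → advance +1; mR−mL=-5/36 → turn -1·90°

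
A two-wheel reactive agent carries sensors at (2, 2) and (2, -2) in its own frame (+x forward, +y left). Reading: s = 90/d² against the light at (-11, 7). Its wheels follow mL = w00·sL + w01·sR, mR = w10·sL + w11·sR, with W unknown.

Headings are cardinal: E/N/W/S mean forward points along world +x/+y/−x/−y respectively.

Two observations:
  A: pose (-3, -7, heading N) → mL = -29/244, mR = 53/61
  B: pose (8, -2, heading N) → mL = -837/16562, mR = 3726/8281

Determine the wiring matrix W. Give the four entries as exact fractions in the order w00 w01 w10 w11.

1/2 -1 1 1

obs A: pose=(-3,-7,N) → sL=1/2, sR=45/122, mL=-29/244, mR=53/61
obs B: pose=(8,-2,N) → sL=45/169, sR=9/49, mL=-837/16562, mR=3726/8281
sensor matrix S = [[1/2, 45/122], [45/169, 9/49]]; det S = -3222/505141
solve [mL_A; mL_B] = S·[w00; w01] and [mR_A; mR_B] = S·[w10; w11]:
  w00 = 1/2, w01 = -1, w10 = 1, w11 = 1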